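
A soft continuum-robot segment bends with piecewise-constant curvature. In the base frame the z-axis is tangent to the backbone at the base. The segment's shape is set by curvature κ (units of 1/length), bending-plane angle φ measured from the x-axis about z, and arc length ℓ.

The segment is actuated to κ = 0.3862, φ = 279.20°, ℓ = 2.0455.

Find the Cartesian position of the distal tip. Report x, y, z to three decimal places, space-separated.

θ = κ·ℓ = 0.3862 × 2.0455 = 0.78997 rad
ρ = (1 − cos θ)/κ = (1 − 0.70387)/0.3862 = 0.76679
z = sin θ / κ = 0.71033/0.3862 = 1.83929
x = ρ cos φ = 0.76679 × cos(279.20°) = 0.12260
y = ρ sin φ = 0.76679 × sin(279.20°) = -0.75693

0.123 -0.757 1.839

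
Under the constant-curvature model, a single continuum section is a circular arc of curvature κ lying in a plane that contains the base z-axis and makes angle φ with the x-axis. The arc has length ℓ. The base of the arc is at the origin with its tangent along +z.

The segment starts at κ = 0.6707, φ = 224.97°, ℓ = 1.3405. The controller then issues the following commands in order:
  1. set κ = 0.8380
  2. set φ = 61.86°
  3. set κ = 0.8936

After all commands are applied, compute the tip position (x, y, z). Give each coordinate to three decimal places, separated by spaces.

0.335 0.627 1.042

initial: κ=0.6707, φ=224.97°, ℓ=1.3405
cmd 1: set κ=0.8380 → (κ,φ,ℓ)=(0.8380,224.97°,1.3405) → tip=(-0.4790,-0.4785,1.0758)
cmd 2: set φ=61.86° → (κ,φ,ℓ)=(0.8380,61.86°,1.3405) → tip=(0.3193,0.5970,1.0758)
cmd 3: set κ=0.8936 → (κ,φ,ℓ)=(0.8936,61.86°,1.3405) → tip=(0.3355,0.6273,1.0422)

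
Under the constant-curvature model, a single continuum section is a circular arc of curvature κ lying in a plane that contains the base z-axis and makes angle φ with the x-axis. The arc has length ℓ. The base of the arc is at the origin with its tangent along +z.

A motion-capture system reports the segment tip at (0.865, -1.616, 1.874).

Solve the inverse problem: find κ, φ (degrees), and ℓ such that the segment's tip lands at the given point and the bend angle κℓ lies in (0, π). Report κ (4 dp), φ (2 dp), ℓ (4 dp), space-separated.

0.5335 298.16 2.9029

ρ = √(x²+y²) = √(0.865² + -1.616²) = 1.83294
φ = atan2(y, x) mod 360° = atan2(-1.616, 0.865) = 298.1589°
|p|² = ρ² + z² = 1.83294² + 1.874² = 6.87156
κ = 2ρ / |p|² = 2×1.83294 / 6.87156 = 0.53349
θ = 2·atan2(ρ, z) = 2·atan2(1.83294, 1.874) = 1.54865 rad
ℓ = θ/κ = 1.54865/0.53349 = 2.90287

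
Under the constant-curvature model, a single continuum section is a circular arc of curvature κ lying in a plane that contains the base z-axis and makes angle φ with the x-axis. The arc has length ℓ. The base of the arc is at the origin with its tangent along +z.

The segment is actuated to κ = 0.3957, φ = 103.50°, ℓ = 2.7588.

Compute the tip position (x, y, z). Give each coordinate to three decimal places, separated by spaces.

θ = κ·ℓ = 0.3957 × 2.7588 = 1.09166 rad
ρ = (1 − cos θ)/κ = (1 − 0.46102)/0.3957 = 1.36210
z = sin θ / κ = 0.88739/0.3957 = 2.24259
x = ρ cos φ = 1.36210 × cos(103.50°) = -0.31798
y = ρ sin φ = 1.36210 × sin(103.50°) = 1.32447

-0.318 1.324 2.243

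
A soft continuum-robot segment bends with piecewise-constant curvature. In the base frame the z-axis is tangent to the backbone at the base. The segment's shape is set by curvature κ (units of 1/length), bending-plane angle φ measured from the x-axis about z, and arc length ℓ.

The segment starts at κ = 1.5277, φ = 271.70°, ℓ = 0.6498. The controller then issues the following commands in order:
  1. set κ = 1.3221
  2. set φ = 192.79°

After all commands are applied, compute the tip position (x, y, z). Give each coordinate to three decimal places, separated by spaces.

-0.256 -0.058 0.573

initial: κ=1.5277, φ=271.70°, ℓ=0.6498
cmd 1: set κ=1.3221 → (κ,φ,ℓ)=(1.3221,271.70°,0.6498) → tip=(0.0078,-0.2623,0.5728)
cmd 2: set φ=192.79° → (κ,φ,ℓ)=(1.3221,192.79°,0.6498) → tip=(-0.2559,-0.0581,0.5728)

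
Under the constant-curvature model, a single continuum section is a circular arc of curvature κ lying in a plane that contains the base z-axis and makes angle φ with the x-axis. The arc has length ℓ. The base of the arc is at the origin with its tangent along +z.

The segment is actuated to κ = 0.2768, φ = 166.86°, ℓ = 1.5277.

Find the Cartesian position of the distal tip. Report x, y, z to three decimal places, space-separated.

-0.310 0.072 1.483

θ = κ·ℓ = 0.2768 × 1.5277 = 0.42287 rad
ρ = (1 − cos θ)/κ = (1 − 0.91192)/0.2768 = 0.31822
z = sin θ / κ = 0.41038/0.2768 = 1.48258
x = ρ cos φ = 0.31822 × cos(166.86°) = -0.30989
y = ρ sin φ = 0.31822 × sin(166.86°) = 0.07234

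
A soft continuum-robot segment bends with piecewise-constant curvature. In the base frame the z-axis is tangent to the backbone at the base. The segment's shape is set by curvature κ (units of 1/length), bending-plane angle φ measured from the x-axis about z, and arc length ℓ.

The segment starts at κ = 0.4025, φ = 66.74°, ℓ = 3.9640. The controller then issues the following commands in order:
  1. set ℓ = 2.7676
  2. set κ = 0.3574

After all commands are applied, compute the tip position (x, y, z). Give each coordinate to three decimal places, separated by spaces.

initial: κ=0.4025, φ=66.74°, ℓ=3.9640
cmd 1: set ℓ=2.7676 → (κ,φ,ℓ)=(0.4025,66.74°,2.7676) → tip=(0.5483,1.2757,2.2297)
cmd 2: set κ=0.3574 → (κ,φ,ℓ)=(0.3574,66.74°,2.7676) → tip=(0.4979,1.1583,2.3379)

0.498 1.158 2.338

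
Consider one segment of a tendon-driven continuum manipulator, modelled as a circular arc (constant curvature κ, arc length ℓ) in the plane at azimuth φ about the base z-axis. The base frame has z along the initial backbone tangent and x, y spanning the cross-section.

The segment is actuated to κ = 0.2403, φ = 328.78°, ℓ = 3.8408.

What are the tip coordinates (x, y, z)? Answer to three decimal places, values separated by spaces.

1.411 -0.855 3.318

θ = κ·ℓ = 0.2403 × 3.8408 = 0.92294 rad
ρ = (1 − cos θ)/κ = (1 − 0.60348)/0.2403 = 1.65012
z = sin θ / κ = 0.79738/0.2403 = 3.31828
x = ρ cos φ = 1.65012 × cos(328.78°) = 1.41116
y = ρ sin φ = 1.65012 × sin(328.78°) = -0.85530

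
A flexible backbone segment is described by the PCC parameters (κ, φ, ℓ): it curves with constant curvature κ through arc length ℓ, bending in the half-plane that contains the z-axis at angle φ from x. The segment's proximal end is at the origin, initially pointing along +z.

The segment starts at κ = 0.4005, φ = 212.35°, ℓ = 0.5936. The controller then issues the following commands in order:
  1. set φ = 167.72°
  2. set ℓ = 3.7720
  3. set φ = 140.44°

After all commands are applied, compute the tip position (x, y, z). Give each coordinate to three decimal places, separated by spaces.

initial: κ=0.4005, φ=212.35°, ℓ=0.5936
cmd 1: set φ=167.72° → (κ,φ,ℓ)=(0.4005,167.72°,0.5936) → tip=(-0.0686,0.0149,0.5880)
cmd 2: set ℓ=3.7720 → (κ,φ,ℓ)=(0.4005,167.72°,3.7720) → tip=(-2.2932,0.4992,2.4924)
cmd 3: set φ=140.44° → (κ,φ,ℓ)=(0.4005,140.44°,3.7720) → tip=(-1.8093,1.4947,2.4924)

-1.809 1.495 2.492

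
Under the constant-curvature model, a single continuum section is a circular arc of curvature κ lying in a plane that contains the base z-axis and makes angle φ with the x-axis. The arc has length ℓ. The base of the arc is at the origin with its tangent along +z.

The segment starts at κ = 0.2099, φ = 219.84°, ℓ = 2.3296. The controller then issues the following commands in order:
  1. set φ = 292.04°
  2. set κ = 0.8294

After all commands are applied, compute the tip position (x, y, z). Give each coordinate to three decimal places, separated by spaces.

initial: κ=0.2099, φ=219.84°, ℓ=2.3296
cmd 1: set φ=292.04° → (κ,φ,ℓ)=(0.2099,292.04°,2.3296) → tip=(0.2095,-0.5175,2.2379)
cmd 2: set κ=0.8294 → (κ,φ,ℓ)=(0.8294,292.04°,2.3296) → tip=(0.6124,-1.5127,1.1278)

0.612 -1.513 1.128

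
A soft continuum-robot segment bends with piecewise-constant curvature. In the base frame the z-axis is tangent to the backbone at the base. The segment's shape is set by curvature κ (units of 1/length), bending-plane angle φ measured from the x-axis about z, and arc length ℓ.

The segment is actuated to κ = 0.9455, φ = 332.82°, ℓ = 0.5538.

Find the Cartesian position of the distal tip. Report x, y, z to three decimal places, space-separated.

θ = κ·ℓ = 0.9455 × 0.5538 = 0.52362 rad
ρ = (1 − cos θ)/κ = (1 − 0.86602)/0.9455 = 0.14171
z = sin θ / κ = 0.50002/0.9455 = 0.52884
x = ρ cos φ = 0.14171 × cos(332.82°) = 0.12606
y = ρ sin φ = 0.14171 × sin(332.82°) = -0.06473

0.126 -0.065 0.529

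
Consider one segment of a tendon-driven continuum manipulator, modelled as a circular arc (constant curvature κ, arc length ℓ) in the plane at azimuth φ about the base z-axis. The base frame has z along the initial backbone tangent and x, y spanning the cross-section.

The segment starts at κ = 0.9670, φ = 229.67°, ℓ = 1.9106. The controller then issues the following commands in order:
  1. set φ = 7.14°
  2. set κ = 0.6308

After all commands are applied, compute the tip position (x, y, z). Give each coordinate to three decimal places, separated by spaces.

initial: κ=0.9670, φ=229.67°, ℓ=1.9106
cmd 1: set φ=7.14° → (κ,φ,ℓ)=(0.9670,7.14°,1.9106) → tip=(1.3065,0.1637,0.9948)
cmd 2: set κ=0.6308 → (κ,φ,ℓ)=(0.6308,7.14°,1.9106) → tip=(1.0106,0.1266,1.4805)

1.011 0.127 1.481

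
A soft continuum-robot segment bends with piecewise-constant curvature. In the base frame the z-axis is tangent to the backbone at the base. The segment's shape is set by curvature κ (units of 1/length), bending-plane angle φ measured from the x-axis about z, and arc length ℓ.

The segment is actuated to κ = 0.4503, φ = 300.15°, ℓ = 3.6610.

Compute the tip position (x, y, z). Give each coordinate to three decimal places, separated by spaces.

1.202 -2.069 2.214

θ = κ·ℓ = 0.4503 × 3.6610 = 1.64855 rad
ρ = (1 − cos θ)/κ = (1 − -0.07767)/0.4503 = 2.39323
z = sin θ / κ = 0.99698/0.4503 = 2.21403
x = ρ cos φ = 2.39323 × cos(300.15°) = 1.20204
y = ρ sin φ = 2.39323 × sin(300.15°) = -2.06946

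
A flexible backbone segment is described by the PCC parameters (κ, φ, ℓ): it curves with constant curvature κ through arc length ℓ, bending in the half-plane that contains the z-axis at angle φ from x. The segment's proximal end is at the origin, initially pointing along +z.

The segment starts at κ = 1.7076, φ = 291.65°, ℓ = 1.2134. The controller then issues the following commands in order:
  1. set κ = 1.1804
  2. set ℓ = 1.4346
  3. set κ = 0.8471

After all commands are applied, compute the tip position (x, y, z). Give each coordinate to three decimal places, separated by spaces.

0.284 -0.715 1.107

initial: κ=1.7076, φ=291.65°, ℓ=1.2134
cmd 1: set κ=1.1804 → (κ,φ,ℓ)=(1.1804,291.65°,1.2134) → tip=(0.2694,-0.6787,0.8391)
cmd 2: set ℓ=1.4346 → (κ,φ,ℓ)=(1.1804,291.65°,1.4346) → tip=(0.3508,-0.8837,0.8408)
cmd 3: set κ=0.8471 → (κ,φ,ℓ)=(0.8471,291.65°,1.4346) → tip=(0.2839,-0.7153,1.1067)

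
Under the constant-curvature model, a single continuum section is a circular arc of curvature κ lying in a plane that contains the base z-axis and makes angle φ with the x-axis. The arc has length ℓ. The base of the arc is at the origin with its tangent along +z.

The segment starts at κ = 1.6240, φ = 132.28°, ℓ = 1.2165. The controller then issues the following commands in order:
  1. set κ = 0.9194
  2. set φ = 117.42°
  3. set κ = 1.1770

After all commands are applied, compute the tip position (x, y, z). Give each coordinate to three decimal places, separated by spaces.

-0.337 0.650 0.841

initial: κ=1.6240, φ=132.28°, ℓ=1.2165
cmd 1: set κ=0.9194 → (κ,φ,ℓ)=(0.9194,132.28°,1.2165) → tip=(-0.4119,0.4530,0.9783)
cmd 2: set φ=117.42° → (κ,φ,ℓ)=(0.9194,117.42°,1.2165) → tip=(-0.2820,0.5435,0.9783)
cmd 3: set κ=1.1770 → (κ,φ,ℓ)=(1.1770,117.42°,1.2165) → tip=(-0.3371,0.6497,0.8414)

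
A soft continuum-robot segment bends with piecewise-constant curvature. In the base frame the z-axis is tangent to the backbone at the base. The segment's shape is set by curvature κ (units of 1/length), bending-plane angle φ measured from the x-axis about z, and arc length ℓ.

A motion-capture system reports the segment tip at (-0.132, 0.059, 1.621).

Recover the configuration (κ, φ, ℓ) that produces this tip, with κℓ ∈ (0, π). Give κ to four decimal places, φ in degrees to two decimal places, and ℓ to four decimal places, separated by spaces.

ρ = √(x²+y²) = √(-0.132² + 0.059²) = 0.14459
φ = atan2(y, x) mod 360° = atan2(0.059, -0.132) = 155.9168°
|p|² = ρ² + z² = 0.14459² + 1.621² = 2.64855
κ = 2ρ / |p|² = 2×0.14459 / 2.64855 = 0.10918
θ = 2·atan2(ρ, z) = 2·atan2(0.14459, 1.621) = 0.17792 rad
ℓ = θ/κ = 0.17792/0.10918 = 1.62958

0.1092 155.92 1.6296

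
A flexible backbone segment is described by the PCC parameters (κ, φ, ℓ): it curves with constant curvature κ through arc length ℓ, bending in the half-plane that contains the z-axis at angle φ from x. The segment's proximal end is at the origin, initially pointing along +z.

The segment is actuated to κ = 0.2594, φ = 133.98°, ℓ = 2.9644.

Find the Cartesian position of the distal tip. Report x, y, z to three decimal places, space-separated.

-0.753 0.781 2.681

θ = κ·ℓ = 0.2594 × 2.9644 = 0.76897 rad
ρ = (1 − cos θ)/κ = (1 − 0.71863)/0.2594 = 1.08469
z = sin θ / κ = 0.69539/0.2594 = 2.68077
x = ρ cos φ = 1.08469 × cos(133.98°) = -0.75322
y = ρ sin φ = 1.08469 × sin(133.98°) = 0.78053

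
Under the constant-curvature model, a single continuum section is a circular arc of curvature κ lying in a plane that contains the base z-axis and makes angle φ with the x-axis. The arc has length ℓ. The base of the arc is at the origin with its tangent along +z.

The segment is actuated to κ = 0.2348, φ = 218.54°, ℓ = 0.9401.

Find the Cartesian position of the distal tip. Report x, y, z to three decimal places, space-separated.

-0.081 -0.064 0.932

θ = κ·ℓ = 0.2348 × 0.9401 = 0.22074 rad
ρ = (1 − cos θ)/κ = (1 − 0.97574)/0.2348 = 0.10334
z = sin θ / κ = 0.21895/0.2348 = 0.93248
x = ρ cos φ = 0.10334 × cos(218.54°) = -0.08083
y = ρ sin φ = 0.10334 × sin(218.54°) = -0.06438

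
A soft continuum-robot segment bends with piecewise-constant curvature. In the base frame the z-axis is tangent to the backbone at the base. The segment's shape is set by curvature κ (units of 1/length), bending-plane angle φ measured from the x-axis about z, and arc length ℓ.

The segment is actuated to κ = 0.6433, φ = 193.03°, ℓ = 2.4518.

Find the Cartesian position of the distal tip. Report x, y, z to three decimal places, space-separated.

-1.524 -0.353 1.554

θ = κ·ℓ = 0.6433 × 2.4518 = 1.57724 rad
ρ = (1 − cos θ)/κ = (1 − -0.00645)/0.6433 = 1.56451
z = sin θ / κ = 0.99998/0.6433 = 1.55445
x = ρ cos φ = 1.56451 × cos(193.03°) = -1.52422
y = ρ sin φ = 1.56451 × sin(193.03°) = -0.35274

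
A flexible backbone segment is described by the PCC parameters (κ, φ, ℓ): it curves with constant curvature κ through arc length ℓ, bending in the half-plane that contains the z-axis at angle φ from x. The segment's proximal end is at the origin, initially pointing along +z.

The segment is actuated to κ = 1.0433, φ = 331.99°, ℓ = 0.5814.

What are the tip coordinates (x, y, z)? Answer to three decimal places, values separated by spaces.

0.151 -0.080 0.546

θ = κ·ℓ = 1.0433 × 0.5814 = 0.60657 rad
ρ = (1 − cos θ)/κ = (1 − 0.82161)/1.0433 = 0.17099
z = sin θ / κ = 0.57006/1.0433 = 0.54640
x = ρ cos φ = 0.17099 × cos(331.99°) = 0.15096
y = ρ sin φ = 0.17099 × sin(331.99°) = -0.08030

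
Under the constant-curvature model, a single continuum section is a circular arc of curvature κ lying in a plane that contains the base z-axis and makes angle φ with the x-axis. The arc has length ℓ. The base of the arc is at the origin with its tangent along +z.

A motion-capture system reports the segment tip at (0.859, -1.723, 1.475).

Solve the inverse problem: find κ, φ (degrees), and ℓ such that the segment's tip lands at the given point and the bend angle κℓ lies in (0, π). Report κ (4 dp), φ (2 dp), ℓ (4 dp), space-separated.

ρ = √(x²+y²) = √(0.859² + -1.723²) = 1.92526
φ = atan2(y, x) mod 360° = atan2(-1.723, 0.859) = 296.4985°
|p|² = ρ² + z² = 1.92526² + 1.475² = 5.88224
κ = 2ρ / |p|² = 2×1.92526 / 5.88224 = 0.65460
θ = 2·atan2(ρ, z) = 2·atan2(1.92526, 1.475) = 1.83410 rad
ℓ = θ/κ = 1.83410/0.65460 = 2.80186

0.6546 296.50 2.8019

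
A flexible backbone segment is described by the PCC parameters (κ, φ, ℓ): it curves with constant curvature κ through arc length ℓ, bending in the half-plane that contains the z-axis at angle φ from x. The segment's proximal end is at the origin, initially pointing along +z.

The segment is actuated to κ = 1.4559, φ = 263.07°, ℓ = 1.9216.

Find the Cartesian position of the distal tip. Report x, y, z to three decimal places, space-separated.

θ = κ·ℓ = 1.4559 × 1.9216 = 2.79766 rad
ρ = (1 − cos θ)/κ = (1 − -0.94144)/1.4559 = 1.33349
z = sin θ / κ = 0.33719/1.4559 = 0.23161
x = ρ cos φ = 1.33349 × cos(263.07°) = -0.16089
y = ρ sin φ = 1.33349 × sin(263.07°) = -1.32375

-0.161 -1.324 0.232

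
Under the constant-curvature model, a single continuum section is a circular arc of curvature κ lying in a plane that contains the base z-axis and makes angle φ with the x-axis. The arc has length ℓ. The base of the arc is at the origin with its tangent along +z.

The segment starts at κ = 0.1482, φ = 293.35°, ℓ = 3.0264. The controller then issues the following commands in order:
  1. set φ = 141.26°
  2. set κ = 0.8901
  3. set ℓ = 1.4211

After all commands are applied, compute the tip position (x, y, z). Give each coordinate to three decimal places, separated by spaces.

initial: κ=0.1482, φ=293.35°, ℓ=3.0264
cmd 1: set φ=141.26° → (κ,φ,ℓ)=(0.1482,141.26°,3.0264) → tip=(-0.5206,0.4176,2.9259)
cmd 2: set κ=0.8901 → (κ,φ,ℓ)=(0.8901,141.26°,3.0264) → tip=(-1.6662,1.3368,0.4864)
cmd 3: set ℓ=1.4211 → (κ,φ,ℓ)=(0.8901,141.26°,1.4211) → tip=(-0.6124,0.4913,1.0713)

-0.612 0.491 1.071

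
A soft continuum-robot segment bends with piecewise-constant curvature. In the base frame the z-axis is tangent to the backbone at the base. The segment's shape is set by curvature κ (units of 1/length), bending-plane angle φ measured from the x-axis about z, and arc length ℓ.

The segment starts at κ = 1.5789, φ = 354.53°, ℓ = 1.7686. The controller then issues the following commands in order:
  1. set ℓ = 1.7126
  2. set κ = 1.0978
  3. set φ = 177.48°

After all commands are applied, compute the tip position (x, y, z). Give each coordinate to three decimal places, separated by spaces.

initial: κ=1.5789, φ=354.53°, ℓ=1.7686
cmd 1: set ℓ=1.7126 → (κ,φ,ℓ)=(1.5789,354.53°,1.7126) → tip=(1.2015,-0.1151,0.2684)
cmd 2: set κ=1.0978 → (κ,φ,ℓ)=(1.0978,354.53°,1.7126) → tip=(1.1828,-0.1133,0.8677)
cmd 3: set φ=177.48° → (κ,φ,ℓ)=(1.0978,177.48°,1.7126) → tip=(-1.1870,0.0522,0.8677)

-1.187 0.052 0.868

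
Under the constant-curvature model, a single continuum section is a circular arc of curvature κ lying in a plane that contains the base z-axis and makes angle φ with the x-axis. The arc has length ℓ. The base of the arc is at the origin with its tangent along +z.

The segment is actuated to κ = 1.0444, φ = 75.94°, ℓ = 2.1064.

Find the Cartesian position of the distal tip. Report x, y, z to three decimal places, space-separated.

0.369 1.475 0.774

θ = κ·ℓ = 1.0444 × 2.1064 = 2.19992 rad
ρ = (1 − cos θ)/κ = (1 − -0.58844)/1.0444 = 1.52091
z = sin θ / κ = 0.80854/1.0444 = 0.77417
x = ρ cos φ = 1.52091 × cos(75.94°) = 0.36949
y = ρ sin φ = 1.52091 × sin(75.94°) = 1.47535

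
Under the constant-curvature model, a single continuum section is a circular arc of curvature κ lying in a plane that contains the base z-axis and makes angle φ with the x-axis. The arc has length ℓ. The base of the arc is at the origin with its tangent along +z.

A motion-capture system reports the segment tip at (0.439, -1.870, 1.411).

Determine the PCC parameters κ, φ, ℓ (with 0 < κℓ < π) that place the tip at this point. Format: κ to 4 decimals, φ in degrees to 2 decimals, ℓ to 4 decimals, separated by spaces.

ρ = √(x²+y²) = √(0.439² + -1.870²) = 1.92084
φ = atan2(y, x) mod 360° = atan2(-1.870, 0.439) = 283.2115°
|p|² = ρ² + z² = 1.92084² + 1.411² = 5.68054
κ = 2ρ / |p|² = 2×1.92084 / 5.68054 = 0.67629
θ = 2·atan2(ρ, z) = 2·atan2(1.92084, 1.411) = 1.87448 rad
ℓ = θ/κ = 1.87448/0.67629 = 2.77172

0.6763 283.21 2.7717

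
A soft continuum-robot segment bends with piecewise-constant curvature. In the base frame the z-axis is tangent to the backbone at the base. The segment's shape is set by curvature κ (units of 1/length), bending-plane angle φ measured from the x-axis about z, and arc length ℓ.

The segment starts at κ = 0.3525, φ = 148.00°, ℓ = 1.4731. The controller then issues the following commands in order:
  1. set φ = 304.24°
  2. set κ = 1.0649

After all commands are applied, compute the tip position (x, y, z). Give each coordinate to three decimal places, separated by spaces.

0.527 -0.775 0.939

initial: κ=0.3525, φ=148.00°, ℓ=1.4731
cmd 1: set φ=304.24° → (κ,φ,ℓ)=(0.3525,304.24°,1.4731) → tip=(0.2104,-0.3091,1.4078)
cmd 2: set κ=1.0649 → (κ,φ,ℓ)=(1.0649,304.24°,1.4731) → tip=(0.5273,-0.7747,0.9391)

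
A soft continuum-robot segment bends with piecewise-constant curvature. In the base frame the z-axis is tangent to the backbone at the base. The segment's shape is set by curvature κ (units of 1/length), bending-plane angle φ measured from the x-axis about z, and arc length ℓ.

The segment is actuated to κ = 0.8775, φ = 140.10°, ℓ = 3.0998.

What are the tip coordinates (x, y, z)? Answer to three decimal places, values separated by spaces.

-1.672 1.398 0.466

θ = κ·ℓ = 0.8775 × 3.0998 = 2.72007 rad
ρ = (1 − cos θ)/κ = (1 − -0.91247)/0.8775 = 2.17945
z = sin θ / κ = 0.40915/0.8775 = 0.46626
x = ρ cos φ = 2.17945 × cos(140.10°) = -1.67200
y = ρ sin φ = 2.17945 × sin(140.10°) = 1.39801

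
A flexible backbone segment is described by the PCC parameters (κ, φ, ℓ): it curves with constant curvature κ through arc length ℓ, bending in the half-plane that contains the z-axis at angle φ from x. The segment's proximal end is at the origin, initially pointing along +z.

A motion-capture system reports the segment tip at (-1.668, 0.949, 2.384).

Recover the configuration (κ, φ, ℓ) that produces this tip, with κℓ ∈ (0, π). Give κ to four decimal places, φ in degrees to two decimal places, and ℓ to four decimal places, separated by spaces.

0.4098 150.36 3.3079

ρ = √(x²+y²) = √(-1.668² + 0.949²) = 1.91907
φ = atan2(y, x) mod 360° = atan2(0.949, -1.668) = 150.3625°
|p|² = ρ² + z² = 1.91907² + 2.384² = 9.36628
κ = 2ρ / |p|² = 2×1.91907 / 9.36628 = 0.40978
θ = 2·atan2(ρ, z) = 2·atan2(1.91907, 2.384) = 1.35554 rad
ℓ = θ/κ = 1.35554/0.40978 = 3.30795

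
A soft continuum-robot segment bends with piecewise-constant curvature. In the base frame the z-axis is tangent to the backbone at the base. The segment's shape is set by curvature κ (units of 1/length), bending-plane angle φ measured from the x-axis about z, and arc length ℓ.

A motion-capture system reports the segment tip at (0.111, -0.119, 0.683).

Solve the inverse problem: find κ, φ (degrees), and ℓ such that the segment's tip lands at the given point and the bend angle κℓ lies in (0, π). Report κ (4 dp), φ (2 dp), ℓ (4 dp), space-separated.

ρ = √(x²+y²) = √(0.111² + -0.119²) = 0.16273
φ = atan2(y, x) mod 360° = atan2(-0.119, 0.111) = 313.0079°
|p|² = ρ² + z² = 0.16273² + 0.683² = 0.49297
κ = 2ρ / |p|² = 2×0.16273 / 0.49297 = 0.66021
θ = 2·atan2(ρ, z) = 2·atan2(0.16273, 0.683) = 0.46780 rad
ℓ = θ/κ = 0.46780/0.66021 = 0.70856

0.6602 313.01 0.7086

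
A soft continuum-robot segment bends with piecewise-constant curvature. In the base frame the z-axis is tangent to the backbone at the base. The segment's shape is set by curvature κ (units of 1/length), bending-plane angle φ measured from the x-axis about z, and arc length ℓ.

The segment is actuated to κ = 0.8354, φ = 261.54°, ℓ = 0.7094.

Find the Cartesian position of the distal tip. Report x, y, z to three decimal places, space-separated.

θ = κ·ℓ = 0.8354 × 0.7094 = 0.59263 rad
ρ = (1 − cos θ)/κ = (1 − 0.82947)/0.8354 = 0.20413
z = sin θ / κ = 0.55855/0.8354 = 0.66860
x = ρ cos φ = 0.20413 × cos(261.54°) = -0.03003
y = ρ sin φ = 0.20413 × sin(261.54°) = -0.20190

-0.030 -0.202 0.669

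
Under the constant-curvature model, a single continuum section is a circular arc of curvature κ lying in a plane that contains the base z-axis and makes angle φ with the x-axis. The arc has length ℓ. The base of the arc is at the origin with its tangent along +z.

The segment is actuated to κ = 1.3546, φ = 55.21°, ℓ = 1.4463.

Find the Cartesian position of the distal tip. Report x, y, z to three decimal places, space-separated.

0.581 0.836 0.683

θ = κ·ℓ = 1.3546 × 1.4463 = 1.95916 rad
ρ = (1 − cos θ)/κ = (1 − -0.37867)/1.3546 = 1.01777
z = sin θ / κ = 0.92553/1.3546 = 0.68325
x = ρ cos φ = 1.01777 × cos(55.21°) = 0.58071
y = ρ sin φ = 1.01777 × sin(55.21°) = 0.83584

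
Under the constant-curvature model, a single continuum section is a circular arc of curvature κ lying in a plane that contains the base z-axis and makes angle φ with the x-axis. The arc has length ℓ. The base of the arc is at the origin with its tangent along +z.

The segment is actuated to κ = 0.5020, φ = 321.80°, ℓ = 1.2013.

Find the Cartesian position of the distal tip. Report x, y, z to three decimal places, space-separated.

0.276 -0.217 1.130

θ = κ·ℓ = 0.5020 × 1.2013 = 0.60305 rad
ρ = (1 − cos θ)/κ = (1 − 0.82361)/0.5020 = 0.35138
z = sin θ / κ = 0.56716/0.5020 = 1.12980
x = ρ cos φ = 0.35138 × cos(321.80°) = 0.27613
y = ρ sin φ = 0.35138 × sin(321.80°) = -0.21730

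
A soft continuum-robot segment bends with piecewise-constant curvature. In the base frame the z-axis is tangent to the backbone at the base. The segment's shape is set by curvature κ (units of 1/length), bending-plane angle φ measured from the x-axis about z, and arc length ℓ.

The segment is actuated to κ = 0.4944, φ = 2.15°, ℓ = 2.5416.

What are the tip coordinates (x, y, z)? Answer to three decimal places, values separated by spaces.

1.397 0.052 1.924

θ = κ·ℓ = 0.4944 × 2.5416 = 1.25657 rad
ρ = (1 − cos θ)/κ = (1 − 0.30908)/0.4944 = 1.39748
z = sin θ / κ = 0.95103/0.4944 = 1.92361
x = ρ cos φ = 1.39748 × cos(2.15°) = 1.39650
y = ρ sin φ = 1.39748 × sin(2.15°) = 0.05243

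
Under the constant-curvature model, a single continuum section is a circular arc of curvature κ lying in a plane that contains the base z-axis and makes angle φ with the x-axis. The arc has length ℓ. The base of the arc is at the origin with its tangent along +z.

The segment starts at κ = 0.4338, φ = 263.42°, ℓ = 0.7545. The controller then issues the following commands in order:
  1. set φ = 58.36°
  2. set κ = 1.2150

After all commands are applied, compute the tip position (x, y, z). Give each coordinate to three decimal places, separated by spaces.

0.169 0.274 0.653

initial: κ=0.4338, φ=263.42°, ℓ=0.7545
cmd 1: set φ=58.36° → (κ,φ,ℓ)=(0.4338,58.36°,0.7545) → tip=(0.0642,0.1042,0.7411)
cmd 2: set κ=1.2150 → (κ,φ,ℓ)=(1.2150,58.36°,0.7545) → tip=(0.1691,0.2744,0.6532)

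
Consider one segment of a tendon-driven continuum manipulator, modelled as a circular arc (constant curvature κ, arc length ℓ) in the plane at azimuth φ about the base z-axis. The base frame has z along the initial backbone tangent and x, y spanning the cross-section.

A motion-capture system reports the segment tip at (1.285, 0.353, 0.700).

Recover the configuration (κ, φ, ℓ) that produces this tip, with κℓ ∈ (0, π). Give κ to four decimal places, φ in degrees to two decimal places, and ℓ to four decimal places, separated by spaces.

ρ = √(x²+y²) = √(1.285² + 0.353²) = 1.33260
φ = atan2(y, x) mod 360° = atan2(0.353, 1.285) = 15.3607°
|p|² = ρ² + z² = 1.33260² + 0.700² = 2.26583
κ = 2ρ / |p|² = 2×1.33260 / 2.26583 = 1.17626
θ = 2·atan2(ρ, z) = 2·atan2(1.33260, 0.700) = 2.17425 rad
ℓ = θ/κ = 2.17425/1.17626 = 1.84844

1.1763 15.36 1.8484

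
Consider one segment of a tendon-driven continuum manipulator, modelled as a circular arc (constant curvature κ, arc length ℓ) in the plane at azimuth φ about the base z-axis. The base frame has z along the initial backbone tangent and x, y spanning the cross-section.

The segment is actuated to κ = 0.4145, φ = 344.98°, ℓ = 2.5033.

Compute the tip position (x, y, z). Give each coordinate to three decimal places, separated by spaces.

θ = κ·ℓ = 0.4145 × 2.5033 = 1.03762 rad
ρ = (1 − cos θ)/κ = (1 − 0.50827)/0.4145 = 1.18631
z = sin θ / κ = 0.86120/0.4145 = 2.07767
x = ρ cos φ = 1.18631 × cos(344.98°) = 1.14578
y = ρ sin φ = 1.18631 × sin(344.98°) = -0.30744

1.146 -0.307 2.078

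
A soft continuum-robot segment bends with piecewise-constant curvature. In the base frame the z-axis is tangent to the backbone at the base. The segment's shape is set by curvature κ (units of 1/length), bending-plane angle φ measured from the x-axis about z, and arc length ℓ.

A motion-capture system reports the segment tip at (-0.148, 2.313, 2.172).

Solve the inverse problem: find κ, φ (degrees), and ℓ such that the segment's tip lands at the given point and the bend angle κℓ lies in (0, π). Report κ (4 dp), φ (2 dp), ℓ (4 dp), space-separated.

ρ = √(x²+y²) = √(-0.148² + 2.313²) = 2.31773
φ = atan2(y, x) mod 360° = atan2(2.313, -0.148) = 93.6611°
|p|² = ρ² + z² = 2.31773² + 2.172² = 10.08946
κ = 2ρ / |p|² = 2×2.31773 / 10.08946 = 0.45944
θ = 2·atan2(ρ, z) = 2·atan2(2.31773, 2.172) = 1.63569 rad
ℓ = θ/κ = 1.63569/0.45944 = 3.56021

0.4594 93.66 3.5602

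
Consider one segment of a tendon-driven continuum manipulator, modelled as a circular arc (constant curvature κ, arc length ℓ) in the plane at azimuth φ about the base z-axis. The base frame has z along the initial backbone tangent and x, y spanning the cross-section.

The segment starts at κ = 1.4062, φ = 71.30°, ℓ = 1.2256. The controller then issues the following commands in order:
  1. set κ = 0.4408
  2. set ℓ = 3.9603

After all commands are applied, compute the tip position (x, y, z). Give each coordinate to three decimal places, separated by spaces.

0.854 2.523 2.234

initial: κ=1.4062, φ=71.30°, ℓ=1.2256
cmd 1: set κ=0.4408 → (κ,φ,ℓ)=(0.4408,71.30°,1.2256) → tip=(0.1036,0.3060,1.1668)
cmd 2: set ℓ=3.9603 → (κ,φ,ℓ)=(0.4408,71.30°,3.9603) → tip=(0.8539,2.5228,2.2340)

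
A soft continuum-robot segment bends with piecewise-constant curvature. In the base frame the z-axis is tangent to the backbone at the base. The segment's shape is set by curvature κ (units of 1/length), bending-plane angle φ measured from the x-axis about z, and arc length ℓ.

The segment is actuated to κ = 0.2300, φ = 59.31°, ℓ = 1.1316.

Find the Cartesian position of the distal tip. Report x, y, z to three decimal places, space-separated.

θ = κ·ℓ = 0.2300 × 1.1316 = 0.26027 rad
ρ = (1 − cos θ)/κ = (1 − 0.96632)/0.2300 = 0.14643
z = sin θ / κ = 0.25734/0.2300 = 1.11887
x = ρ cos φ = 0.14643 × cos(59.31°) = 0.07474
y = ρ sin φ = 0.14643 × sin(59.31°) = 0.12592

0.075 0.126 1.119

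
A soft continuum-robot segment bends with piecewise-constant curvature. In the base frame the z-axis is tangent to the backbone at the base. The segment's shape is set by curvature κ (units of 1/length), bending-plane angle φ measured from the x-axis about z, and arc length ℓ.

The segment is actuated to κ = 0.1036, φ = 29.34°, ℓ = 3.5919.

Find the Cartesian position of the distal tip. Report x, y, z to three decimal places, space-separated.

0.576 0.324 3.510

θ = κ·ℓ = 0.1036 × 3.5919 = 0.37212 rad
ρ = (1 − cos θ)/κ = (1 − 0.93156)/0.1036 = 0.66063
z = sin θ / κ = 0.36359/0.1036 = 3.50957
x = ρ cos φ = 0.66063 × cos(29.34°) = 0.57589
y = ρ sin φ = 0.66063 × sin(29.34°) = 0.32370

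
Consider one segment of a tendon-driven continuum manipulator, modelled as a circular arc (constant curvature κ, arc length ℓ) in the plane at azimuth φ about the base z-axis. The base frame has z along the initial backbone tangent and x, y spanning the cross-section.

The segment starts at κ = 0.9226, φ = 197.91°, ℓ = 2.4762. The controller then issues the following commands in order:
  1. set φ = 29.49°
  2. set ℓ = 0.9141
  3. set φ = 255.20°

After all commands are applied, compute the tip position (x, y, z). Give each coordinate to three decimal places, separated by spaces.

initial: κ=0.9226, φ=197.91°, ℓ=2.4762
cmd 1: set φ=29.49° → (κ,φ,ℓ)=(0.9226,29.49°,2.4762) → tip=(1.5611,0.8829,0.8193)
cmd 2: set ℓ=0.9141 → (κ,φ,ℓ)=(0.9226,29.49°,0.9141) → tip=(0.3161,0.1788,0.8095)
cmd 3: set φ=255.20° → (κ,φ,ℓ)=(0.9226,255.20°,0.9141) → tip=(-0.0928,-0.3511,0.8095)

-0.093 -0.351 0.810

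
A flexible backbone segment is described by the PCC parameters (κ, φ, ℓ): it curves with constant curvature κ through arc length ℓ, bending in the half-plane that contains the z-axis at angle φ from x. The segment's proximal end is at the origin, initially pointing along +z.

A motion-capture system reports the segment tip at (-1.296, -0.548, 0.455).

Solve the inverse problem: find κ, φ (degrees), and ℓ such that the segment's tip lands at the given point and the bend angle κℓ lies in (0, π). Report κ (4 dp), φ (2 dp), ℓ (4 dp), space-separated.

ρ = √(x²+y²) = √(-1.296² + -0.548²) = 1.40710
φ = atan2(y, x) mod 360° = atan2(-0.548, -1.296) = 202.9206°
|p|² = ρ² + z² = 1.40710² + 0.455² = 2.18695
κ = 2ρ / |p|² = 2×1.40710 / 2.18695 = 1.28681
θ = 2·atan2(ρ, z) = 2·atan2(1.40710, 0.455) = 2.51610 rad
ℓ = θ/κ = 2.51610/1.28681 = 1.95529

1.2868 202.92 1.9553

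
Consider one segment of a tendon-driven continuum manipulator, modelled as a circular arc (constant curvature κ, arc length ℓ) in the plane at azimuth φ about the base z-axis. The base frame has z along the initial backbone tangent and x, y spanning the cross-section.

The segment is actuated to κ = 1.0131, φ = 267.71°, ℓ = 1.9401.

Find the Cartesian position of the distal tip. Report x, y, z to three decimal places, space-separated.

θ = κ·ℓ = 1.0131 × 1.9401 = 1.96552 rad
ρ = (1 − cos θ)/κ = (1 − -0.38455)/1.0131 = 1.36665
z = sin θ / κ = 0.92310/1.0131 = 0.91117
x = ρ cos φ = 1.36665 × cos(267.71°) = -0.05461
y = ρ sin φ = 1.36665 × sin(267.71°) = -1.36555

-0.055 -1.366 0.911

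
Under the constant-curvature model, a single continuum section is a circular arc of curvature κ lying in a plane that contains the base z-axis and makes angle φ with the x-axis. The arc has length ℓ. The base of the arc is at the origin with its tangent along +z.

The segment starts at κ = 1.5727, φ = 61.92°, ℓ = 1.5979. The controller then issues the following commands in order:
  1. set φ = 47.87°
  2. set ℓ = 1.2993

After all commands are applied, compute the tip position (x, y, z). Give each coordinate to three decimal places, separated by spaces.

initial: κ=1.5727, φ=61.92°, ℓ=1.5979
cmd 1: set φ=47.87° → (κ,φ,ℓ)=(1.5727,47.87°,1.5979) → tip=(0.7715,0.8530,0.3739)
cmd 2: set ℓ=1.2993 → (κ,φ,ℓ)=(1.5727,47.87°,1.2993) → tip=(0.6207,0.6862,0.5661)

0.621 0.686 0.566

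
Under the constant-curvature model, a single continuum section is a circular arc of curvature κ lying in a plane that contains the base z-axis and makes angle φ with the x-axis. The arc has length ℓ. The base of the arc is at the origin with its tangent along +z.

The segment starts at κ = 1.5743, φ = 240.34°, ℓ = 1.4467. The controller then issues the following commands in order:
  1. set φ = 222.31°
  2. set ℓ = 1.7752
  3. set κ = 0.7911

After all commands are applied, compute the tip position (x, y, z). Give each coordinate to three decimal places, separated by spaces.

initial: κ=1.5743, φ=240.34°, ℓ=1.4467
cmd 1: set φ=222.31° → (κ,φ,ℓ)=(1.5743,222.31°,1.4467) → tip=(-0.7748,-0.7052,0.4831)
cmd 2: set ℓ=1.7752 → (κ,φ,ℓ)=(1.5743,222.31°,1.7752) → tip=(-0.9115,-0.8297,0.2160)
cmd 3: set κ=0.7911 → (κ,φ,ℓ)=(0.7911,222.31°,1.7752) → tip=(-0.7799,-0.7099,1.2466)

-0.780 -0.710 1.247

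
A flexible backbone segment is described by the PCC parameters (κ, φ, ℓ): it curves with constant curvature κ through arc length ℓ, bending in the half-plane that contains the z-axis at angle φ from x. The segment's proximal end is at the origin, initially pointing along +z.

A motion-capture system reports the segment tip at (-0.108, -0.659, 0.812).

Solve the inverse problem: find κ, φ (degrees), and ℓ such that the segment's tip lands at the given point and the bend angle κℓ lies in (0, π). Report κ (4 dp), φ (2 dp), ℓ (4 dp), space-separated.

ρ = √(x²+y²) = √(-0.108² + -0.659²) = 0.66779
φ = atan2(y, x) mod 360° = atan2(-0.659, -0.108) = 260.6928°
|p|² = ρ² + z² = 0.66779² + 0.812² = 1.10529
κ = 2ρ / |p|² = 2×0.66779 / 1.10529 = 1.20836
θ = 2·atan2(ρ, z) = 2·atan2(0.66779, 0.812) = 1.37651 rad
ℓ = θ/κ = 1.37651/1.20836 = 1.13916

1.2084 260.69 1.1392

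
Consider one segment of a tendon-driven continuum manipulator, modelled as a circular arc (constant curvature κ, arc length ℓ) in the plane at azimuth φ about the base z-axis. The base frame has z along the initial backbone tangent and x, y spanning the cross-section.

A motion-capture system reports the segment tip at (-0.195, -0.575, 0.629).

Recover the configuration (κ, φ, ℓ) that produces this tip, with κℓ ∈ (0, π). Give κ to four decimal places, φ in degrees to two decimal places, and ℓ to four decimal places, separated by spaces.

1.5888 251.27 0.9664

ρ = √(x²+y²) = √(-0.195² + -0.575²) = 0.60717
φ = atan2(y, x) mod 360° = atan2(-0.575, -0.195) = 251.2666°
|p|² = ρ² + z² = 0.60717² + 0.629² = 0.76429
κ = 2ρ / |p|² = 2×0.60717 / 0.76429 = 1.58883
θ = 2·atan2(ρ, z) = 2·atan2(0.60717, 0.629) = 1.53547 rad
ℓ = θ/κ = 1.53547/1.58883 = 0.96642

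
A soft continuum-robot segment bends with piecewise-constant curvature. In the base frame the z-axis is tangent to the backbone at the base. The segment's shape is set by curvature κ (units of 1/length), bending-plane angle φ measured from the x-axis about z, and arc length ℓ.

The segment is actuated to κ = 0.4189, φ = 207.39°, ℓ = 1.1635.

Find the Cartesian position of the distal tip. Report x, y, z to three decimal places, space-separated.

-0.247 -0.128 1.118

θ = κ·ℓ = 0.4189 × 1.1635 = 0.48739 rad
ρ = (1 − cos θ)/κ = (1 − 0.88356)/0.4189 = 0.27797
z = sin θ / κ = 0.46832/0.4189 = 1.11798
x = ρ cos φ = 0.27797 × cos(207.39°) = -0.24681
y = ρ sin φ = 0.27797 × sin(207.39°) = -0.12788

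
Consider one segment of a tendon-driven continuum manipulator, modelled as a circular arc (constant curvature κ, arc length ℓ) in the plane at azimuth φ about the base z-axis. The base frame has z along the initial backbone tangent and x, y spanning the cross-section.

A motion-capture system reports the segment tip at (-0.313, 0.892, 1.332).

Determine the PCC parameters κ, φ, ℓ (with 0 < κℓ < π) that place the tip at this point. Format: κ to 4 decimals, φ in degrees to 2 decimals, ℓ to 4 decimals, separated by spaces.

0.7087 109.34 1.7419

ρ = √(x²+y²) = √(-0.313² + 0.892²) = 0.94532
φ = atan2(y, x) mod 360° = atan2(0.892, -0.313) = 109.3358°
|p|² = ρ² + z² = 0.94532² + 1.332² = 2.66786
κ = 2ρ / |p|² = 2×0.94532 / 2.66786 = 0.70867
θ = 2·atan2(ρ, z) = 2·atan2(0.94532, 1.332) = 1.23441 rad
ℓ = θ/κ = 1.23441/0.70867 = 1.74186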